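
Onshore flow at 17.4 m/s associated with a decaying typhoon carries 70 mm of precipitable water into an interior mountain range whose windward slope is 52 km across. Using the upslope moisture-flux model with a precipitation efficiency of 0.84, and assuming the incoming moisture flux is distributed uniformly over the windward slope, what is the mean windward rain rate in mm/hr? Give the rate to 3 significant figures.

Incoming column moisture flux per unit ridge length: F = V × PW = 17.4 × 70 = 1218 mm·m/s.
Spread over the 52 km slope with efficiency ε = 0.84: R = ε·F/W = 0.84 × 1218 / 52000 m = 1.968e-02 mm/s.
R = 1.968e-02 × 3600 = 70.8 mm/hr.

R ≈ 70.8 mm/hr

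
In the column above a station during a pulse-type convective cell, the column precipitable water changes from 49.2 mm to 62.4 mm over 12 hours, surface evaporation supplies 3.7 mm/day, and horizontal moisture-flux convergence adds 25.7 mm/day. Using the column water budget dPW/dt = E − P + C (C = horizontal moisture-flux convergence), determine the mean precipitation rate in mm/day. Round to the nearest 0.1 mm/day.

P ≈ 3.0 mm/day

dPW/dt = (62.4 − 49.2) mm / (12/24 day) = +26.400 mm/day.
P = E + C − dPW/dt = 3.7 + (25.7) − (+26.400) = 3.0 mm/day.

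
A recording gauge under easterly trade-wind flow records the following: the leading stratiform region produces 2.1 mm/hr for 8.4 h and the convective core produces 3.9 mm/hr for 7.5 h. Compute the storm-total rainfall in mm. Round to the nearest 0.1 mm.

total ≈ 46.9 mm

Total = Σ Rᵢ Δtᵢ = 2.1 × 8.4 + 3.9 × 7.5
      = 17.64 + 29.25 = 46.9 mm.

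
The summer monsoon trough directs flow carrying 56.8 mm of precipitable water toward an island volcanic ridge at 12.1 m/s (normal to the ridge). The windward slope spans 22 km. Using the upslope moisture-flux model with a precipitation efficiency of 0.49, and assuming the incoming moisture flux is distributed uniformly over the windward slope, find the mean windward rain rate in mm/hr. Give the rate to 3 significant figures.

Incoming column moisture flux per unit ridge length: F = V × PW = 12.1 × 56.8 = 687.28 mm·m/s.
Spread over the 22 km slope with efficiency ε = 0.49: R = ε·F/W = 0.49 × 687.28 / 22000 m = 1.531e-02 mm/s.
R = 1.531e-02 × 3600 = 55.1 mm/hr.

R ≈ 55.1 mm/hr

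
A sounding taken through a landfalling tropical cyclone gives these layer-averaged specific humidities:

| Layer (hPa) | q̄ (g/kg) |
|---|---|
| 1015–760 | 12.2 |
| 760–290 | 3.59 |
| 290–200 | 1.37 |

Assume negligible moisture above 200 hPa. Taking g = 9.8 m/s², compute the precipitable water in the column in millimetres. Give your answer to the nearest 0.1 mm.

Precipitable water is the column-integrated vapour mass per unit area: PW = (1/g) Σ q̄ Δp, with q in kg/kg and Δp in Pa (1 kg/m² of water = 1 mm).
Layer 1015–760 hPa: Δp = 255 hPa = 25500 Pa, q̄ = 0.0122 kg/kg → 0.0122 × 25500 / 9.8 = 31.74 mm
Layer 760–290 hPa: Δp = 470 hPa = 47000 Pa, q̄ = 0.00359 kg/kg → 0.00359 × 47000 / 9.8 = 17.22 mm
Layer 290–200 hPa: Δp = 90 hPa = 9000 Pa, q̄ = 0.00137 kg/kg → 0.00137 × 9000 / 9.8 = 1.26 mm
PW = 31.74 + 17.22 + 1.26 = 50.22 ≈ 50.2 mm.

PW ≈ 50.2 mm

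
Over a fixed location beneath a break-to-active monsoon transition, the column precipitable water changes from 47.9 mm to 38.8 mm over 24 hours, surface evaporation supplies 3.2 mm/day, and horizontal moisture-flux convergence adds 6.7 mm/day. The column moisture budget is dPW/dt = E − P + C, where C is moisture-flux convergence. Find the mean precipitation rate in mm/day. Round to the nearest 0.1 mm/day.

dPW/dt = (38.8 − 47.9) mm / (24/24 day) = -9.100 mm/day.
P = E + C − dPW/dt = 3.2 + (6.7) − (-9.100) = 19.0 mm/day.

P ≈ 19.0 mm/day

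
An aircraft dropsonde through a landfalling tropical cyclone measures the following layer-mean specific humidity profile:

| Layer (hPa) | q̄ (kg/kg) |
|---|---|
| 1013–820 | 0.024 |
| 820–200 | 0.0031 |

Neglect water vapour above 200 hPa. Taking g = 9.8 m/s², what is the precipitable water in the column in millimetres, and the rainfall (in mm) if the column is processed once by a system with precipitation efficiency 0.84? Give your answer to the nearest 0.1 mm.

PW ≈ 66.9 mm; rainfall ≈ 56.2 mm

Precipitable water is the column-integrated vapour mass per unit area: PW = (1/g) Σ q̄ Δp, with q in kg/kg and Δp in Pa (1 kg/m² of water = 1 mm).
Layer 1013–820 hPa: Δp = 193 hPa = 19300 Pa, q̄ = 0.024 kg/kg → 0.024 × 19300 / 9.8 = 47.27 mm
Layer 820–200 hPa: Δp = 620 hPa = 62000 Pa, q̄ = 0.0031 kg/kg → 0.0031 × 62000 / 9.8 = 19.61 mm
PW = 47.27 + 19.61 = 66.88 ≈ 66.9 mm.
Rainfall = ε × PW = 0.84 × 66.9 = 56.2 mm.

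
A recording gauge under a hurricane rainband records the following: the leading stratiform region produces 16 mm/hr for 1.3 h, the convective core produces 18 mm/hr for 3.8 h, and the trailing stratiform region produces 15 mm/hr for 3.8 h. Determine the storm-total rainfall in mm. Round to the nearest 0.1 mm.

Total = Σ Rᵢ Δtᵢ = 16 × 1.3 + 18 × 3.8 + 15 × 3.8
      = 20.8 + 68.4 + 57 = 146.2 mm.

total ≈ 146.2 mm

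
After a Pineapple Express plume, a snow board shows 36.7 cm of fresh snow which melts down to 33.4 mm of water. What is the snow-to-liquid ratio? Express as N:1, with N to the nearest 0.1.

Ratio = snow depth / SWE = 367 mm / 33.4 mm = 11.0, i.e. 11.0:1.

ratio ≈ 11.0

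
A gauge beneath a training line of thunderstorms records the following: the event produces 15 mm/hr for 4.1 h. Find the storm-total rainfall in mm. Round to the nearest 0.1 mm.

Total = Σ Rᵢ Δtᵢ = 15 × 4.1
      = 61.5 = 61.5 mm.

total ≈ 61.5 mm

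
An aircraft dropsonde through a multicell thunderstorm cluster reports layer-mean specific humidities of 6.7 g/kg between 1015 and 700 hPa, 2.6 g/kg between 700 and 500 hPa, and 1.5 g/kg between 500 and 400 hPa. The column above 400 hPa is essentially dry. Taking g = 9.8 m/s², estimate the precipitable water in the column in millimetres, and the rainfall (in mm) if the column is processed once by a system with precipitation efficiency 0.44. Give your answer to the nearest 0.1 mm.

PW ≈ 28.4 mm; rainfall ≈ 12.5 mm

Precipitable water is the column-integrated vapour mass per unit area: PW = (1/g) Σ q̄ Δp, with q in kg/kg and Δp in Pa (1 kg/m² of water = 1 mm).
Layer 1015–700 hPa: Δp = 315 hPa = 31500 Pa, q̄ = 0.0067 kg/kg → 0.0067 × 31500 / 9.8 = 21.54 mm
Layer 700–500 hPa: Δp = 200 hPa = 20000 Pa, q̄ = 0.0026 kg/kg → 0.0026 × 20000 / 9.8 = 5.31 mm
Layer 500–400 hPa: Δp = 100 hPa = 10000 Pa, q̄ = 0.0015 kg/kg → 0.0015 × 10000 / 9.8 = 1.53 mm
PW = 21.54 + 5.31 + 1.53 = 28.38 ≈ 28.4 mm.
Rainfall = ε × PW = 0.44 × 28.4 = 12.5 mm.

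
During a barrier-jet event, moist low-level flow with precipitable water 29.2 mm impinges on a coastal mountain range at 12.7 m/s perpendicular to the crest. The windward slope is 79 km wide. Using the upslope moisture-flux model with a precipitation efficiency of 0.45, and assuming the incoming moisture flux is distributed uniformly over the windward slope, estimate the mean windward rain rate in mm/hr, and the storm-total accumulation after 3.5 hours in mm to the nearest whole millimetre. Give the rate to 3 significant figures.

R ≈ 7.60 mm/hr; total ≈ 27 mm

Incoming column moisture flux per unit ridge length: F = V × PW = 12.7 × 29.2 = 370.84 mm·m/s.
Spread over the 79 km slope with efficiency ε = 0.45: R = ε·F/W = 0.45 × 370.84 / 79000 m = 2.112e-03 mm/s.
R = 2.112e-03 × 3600 = 7.60 mm/hr.
Over 3.5 h: total = 7.60 × 3.5 = 26.6 ≈ 27 mm.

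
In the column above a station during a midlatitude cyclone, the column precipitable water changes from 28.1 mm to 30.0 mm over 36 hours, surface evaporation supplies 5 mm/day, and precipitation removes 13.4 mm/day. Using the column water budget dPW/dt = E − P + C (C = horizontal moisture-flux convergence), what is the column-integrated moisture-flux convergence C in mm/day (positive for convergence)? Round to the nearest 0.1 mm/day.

dPW/dt = (30.0 − 28.1) mm / (36/24 day) = +1.267 mm/day.
C = dPW/dt − E + P = (+1.267) − 5 + 13.4 = 9.7 mm/day.

C ≈ 9.7 mm/day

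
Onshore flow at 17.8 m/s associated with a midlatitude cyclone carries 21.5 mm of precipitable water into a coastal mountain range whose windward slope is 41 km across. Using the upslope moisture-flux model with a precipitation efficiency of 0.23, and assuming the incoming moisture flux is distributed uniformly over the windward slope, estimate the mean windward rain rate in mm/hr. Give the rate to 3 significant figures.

R ≈ 7.73 mm/hr

Incoming column moisture flux per unit ridge length: F = V × PW = 17.8 × 21.5 = 382.7 mm·m/s.
Spread over the 41 km slope with efficiency ε = 0.23: R = ε·F/W = 0.23 × 382.7 / 41000 m = 2.147e-03 mm/s.
R = 2.147e-03 × 3600 = 7.73 mm/hr.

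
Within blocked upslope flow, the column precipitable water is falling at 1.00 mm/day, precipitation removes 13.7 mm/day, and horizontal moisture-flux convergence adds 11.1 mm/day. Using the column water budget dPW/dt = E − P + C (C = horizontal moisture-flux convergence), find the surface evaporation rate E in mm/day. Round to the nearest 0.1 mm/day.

E ≈ 1.6 mm/day

dPW/dt = -1.00 mm/day.
E = dPW/dt + P − C = (-1.00) + 13.7 − (11.1) = 1.6 mm/day.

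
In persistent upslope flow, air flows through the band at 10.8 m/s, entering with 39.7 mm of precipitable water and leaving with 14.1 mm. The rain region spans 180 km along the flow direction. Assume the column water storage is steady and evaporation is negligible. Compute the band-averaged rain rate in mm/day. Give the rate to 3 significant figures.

Column moisture flux per unit crosswind length is F = V × PW.
Inflow: F_in = 10.8 × 39.7 = 428.76 mm·m/s
Outflow: F_out = 10.8 × 14.1 = 152.28 mm·m/s
Steady-state rate R = (F_in − F_out)/L = (428.76 − 152.28) / 180000 m = 1.536e-03 mm/s.
R = 1.536e-03 × 3600 × 24 = 133 mm/day.

R ≈ 133 mm/day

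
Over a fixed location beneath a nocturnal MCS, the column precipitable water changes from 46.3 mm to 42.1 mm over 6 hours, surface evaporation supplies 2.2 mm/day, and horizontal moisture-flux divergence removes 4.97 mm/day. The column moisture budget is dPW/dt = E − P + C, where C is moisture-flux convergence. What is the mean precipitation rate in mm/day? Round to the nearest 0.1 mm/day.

dPW/dt = (42.1 − 46.3) mm / (6/24 day) = -16.800 mm/day.
P = E + C − dPW/dt = 2.2 + (-4.97) − (-16.800) = 14.0 mm/day.

P ≈ 14.0 mm/day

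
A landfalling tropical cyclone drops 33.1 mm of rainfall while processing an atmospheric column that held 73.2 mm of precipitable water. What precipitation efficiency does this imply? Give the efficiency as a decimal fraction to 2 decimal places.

ε ≈ 0.45

ε = rainfall / PW = 33.1 / 73.2 = 0.45.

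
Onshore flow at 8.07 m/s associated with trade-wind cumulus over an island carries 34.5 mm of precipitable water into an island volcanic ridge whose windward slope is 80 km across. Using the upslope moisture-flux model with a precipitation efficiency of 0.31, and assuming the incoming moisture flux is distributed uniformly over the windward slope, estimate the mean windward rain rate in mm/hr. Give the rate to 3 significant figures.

Incoming column moisture flux per unit ridge length: F = V × PW = 8.07 × 34.5 = 278.415 mm·m/s.
Spread over the 80 km slope with efficiency ε = 0.31: R = ε·F/W = 0.31 × 278.415 / 80000 m = 1.079e-03 mm/s.
R = 1.079e-03 × 3600 = 3.88 mm/hr.

R ≈ 3.88 mm/hr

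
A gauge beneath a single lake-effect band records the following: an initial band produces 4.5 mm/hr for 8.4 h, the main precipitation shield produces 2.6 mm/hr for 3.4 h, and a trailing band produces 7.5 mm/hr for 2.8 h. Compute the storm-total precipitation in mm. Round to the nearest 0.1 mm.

Total = Σ Rᵢ Δtᵢ = 4.5 × 8.4 + 2.6 × 3.4 + 7.5 × 2.8
      = 37.8 + 8.84 + 21 = 67.6 mm.

total ≈ 67.6 mm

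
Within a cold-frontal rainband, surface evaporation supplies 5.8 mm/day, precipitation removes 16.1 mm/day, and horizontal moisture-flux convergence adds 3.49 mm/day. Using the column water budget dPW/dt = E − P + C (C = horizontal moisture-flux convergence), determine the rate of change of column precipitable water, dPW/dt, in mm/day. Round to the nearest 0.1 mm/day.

dPW/dt = E − P + C = 5.8 − 16.1 + (3.49) = -6.8 mm/day.

dPW/dt ≈ -6.8 mm/day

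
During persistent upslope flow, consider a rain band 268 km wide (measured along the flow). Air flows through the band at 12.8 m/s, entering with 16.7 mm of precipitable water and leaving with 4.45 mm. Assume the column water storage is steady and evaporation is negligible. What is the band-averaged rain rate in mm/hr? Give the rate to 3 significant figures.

Column moisture flux per unit crosswind length is F = V × PW.
Inflow: F_in = 12.8 × 16.7 = 213.76 mm·m/s
Outflow: F_out = 12.8 × 4.45 = 56.96 mm·m/s
Steady-state rate R = (F_in − F_out)/L = (213.76 − 56.96) / 268000 m = 5.851e-04 mm/s.
R = 5.851e-04 × 3600 = 2.11 mm/hr.

R ≈ 2.11 mm/hr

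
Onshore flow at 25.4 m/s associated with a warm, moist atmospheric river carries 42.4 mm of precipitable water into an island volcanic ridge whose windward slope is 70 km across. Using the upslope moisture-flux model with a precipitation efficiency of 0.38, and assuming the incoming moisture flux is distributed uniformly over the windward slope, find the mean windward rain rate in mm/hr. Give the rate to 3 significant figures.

R ≈ 21.0 mm/hr

Incoming column moisture flux per unit ridge length: F = V × PW = 25.4 × 42.4 = 1076.96 mm·m/s.
Spread over the 70 km slope with efficiency ε = 0.38: R = ε·F/W = 0.38 × 1076.96 / 70000 m = 5.846e-03 mm/s.
R = 5.846e-03 × 3600 = 21.0 mm/hr.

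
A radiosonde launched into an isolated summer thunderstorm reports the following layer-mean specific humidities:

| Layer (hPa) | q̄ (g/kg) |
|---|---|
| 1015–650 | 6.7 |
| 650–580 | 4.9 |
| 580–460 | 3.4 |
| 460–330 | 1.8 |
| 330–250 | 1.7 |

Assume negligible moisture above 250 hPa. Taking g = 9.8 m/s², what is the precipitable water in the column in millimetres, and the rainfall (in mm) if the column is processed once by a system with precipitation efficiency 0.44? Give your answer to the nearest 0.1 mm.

Precipitable water is the column-integrated vapour mass per unit area: PW = (1/g) Σ q̄ Δp, with q in kg/kg and Δp in Pa (1 kg/m² of water = 1 mm).
Layer 1015–650 hPa: Δp = 365 hPa = 36500 Pa, q̄ = 0.0067 kg/kg → 0.0067 × 36500 / 9.8 = 24.95 mm
Layer 650–580 hPa: Δp = 70 hPa = 7000 Pa, q̄ = 0.0049 kg/kg → 0.0049 × 7000 / 9.8 = 3.50 mm
Layer 580–460 hPa: Δp = 120 hPa = 12000 Pa, q̄ = 0.0034 kg/kg → 0.0034 × 12000 / 9.8 = 4.16 mm
Layer 460–330 hPa: Δp = 130 hPa = 13000 Pa, q̄ = 0.0018 kg/kg → 0.0018 × 13000 / 9.8 = 2.39 mm
Layer 330–250 hPa: Δp = 80 hPa = 8000 Pa, q̄ = 0.0017 kg/kg → 0.0017 × 8000 / 9.8 = 1.39 mm
PW = 24.95 + 3.50 + 4.16 + 2.39 + 1.39 = 36.39 ≈ 36.4 mm.
Rainfall = ε × PW = 0.44 × 36.4 = 16.0 mm.

PW ≈ 36.4 mm; rainfall ≈ 16.0 mm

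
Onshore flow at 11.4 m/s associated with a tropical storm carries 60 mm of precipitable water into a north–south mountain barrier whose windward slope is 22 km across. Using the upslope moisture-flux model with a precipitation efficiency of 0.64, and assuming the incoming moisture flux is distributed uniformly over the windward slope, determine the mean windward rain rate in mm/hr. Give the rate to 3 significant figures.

Incoming column moisture flux per unit ridge length: F = V × PW = 11.4 × 60 = 684 mm·m/s.
Spread over the 22 km slope with efficiency ε = 0.64: R = ε·F/W = 0.64 × 684 / 22000 m = 1.990e-02 mm/s.
R = 1.990e-02 × 3600 = 71.6 mm/hr.

R ≈ 71.6 mm/hr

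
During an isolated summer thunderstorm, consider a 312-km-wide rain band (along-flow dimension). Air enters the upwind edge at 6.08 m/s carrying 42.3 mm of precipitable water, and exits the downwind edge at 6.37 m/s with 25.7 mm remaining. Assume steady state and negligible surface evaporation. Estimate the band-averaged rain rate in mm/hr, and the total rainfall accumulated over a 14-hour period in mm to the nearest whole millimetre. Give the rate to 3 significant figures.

Column moisture flux per unit crosswind length is F = V × PW.
Inflow: F_in = 6.08 × 42.3 = 257.184 mm·m/s
Outflow: F_out = 6.37 × 25.7 = 163.709 mm·m/s
Steady-state rate R = (F_in − F_out)/L = (257.184 − 163.709) / 312000 m = 2.996e-04 mm/s.
R = 2.996e-04 × 3600 = 1.08 mm/hr.
Over 14 h: total = 1.08 × 14 = 15.12 ≈ 15 mm.

R ≈ 1.08 mm/hr; total ≈ 15 mm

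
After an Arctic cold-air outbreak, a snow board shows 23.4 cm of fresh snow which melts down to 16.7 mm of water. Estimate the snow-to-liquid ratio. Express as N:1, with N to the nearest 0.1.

ratio ≈ 14.0

Ratio = snow depth / SWE = 234 mm / 16.7 mm = 14.0, i.e. 14.0:1.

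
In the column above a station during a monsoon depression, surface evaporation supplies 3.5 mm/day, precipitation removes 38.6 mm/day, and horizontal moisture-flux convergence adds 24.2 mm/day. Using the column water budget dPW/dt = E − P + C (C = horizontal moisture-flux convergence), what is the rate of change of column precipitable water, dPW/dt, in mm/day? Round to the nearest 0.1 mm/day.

dPW/dt ≈ -10.9 mm/day

dPW/dt = E − P + C = 3.5 − 38.6 + (24.2) = -10.9 mm/day.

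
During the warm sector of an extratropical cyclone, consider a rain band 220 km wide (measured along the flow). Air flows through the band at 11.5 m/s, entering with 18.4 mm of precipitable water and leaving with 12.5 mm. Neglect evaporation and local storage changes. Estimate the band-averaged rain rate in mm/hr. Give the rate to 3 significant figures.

Column moisture flux per unit crosswind length is F = V × PW.
Inflow: F_in = 11.5 × 18.4 = 211.6 mm·m/s
Outflow: F_out = 11.5 × 12.5 = 143.75 mm·m/s
Steady-state rate R = (F_in − F_out)/L = (211.6 − 143.75) / 220000 m = 3.084e-04 mm/s.
R = 3.084e-04 × 3600 = 1.11 mm/hr.

R ≈ 1.11 mm/hr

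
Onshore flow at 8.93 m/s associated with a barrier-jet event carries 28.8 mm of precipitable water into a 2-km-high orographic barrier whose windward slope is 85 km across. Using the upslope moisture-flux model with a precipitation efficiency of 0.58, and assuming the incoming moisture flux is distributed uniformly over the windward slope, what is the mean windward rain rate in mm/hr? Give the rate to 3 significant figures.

Incoming column moisture flux per unit ridge length: F = V × PW = 8.93 × 28.8 = 257.184 mm·m/s.
Spread over the 85 km slope with efficiency ε = 0.58: R = ε·F/W = 0.58 × 257.184 / 85000 m = 1.755e-03 mm/s.
R = 1.755e-03 × 3600 = 6.32 mm/hr.

R ≈ 6.32 mm/hr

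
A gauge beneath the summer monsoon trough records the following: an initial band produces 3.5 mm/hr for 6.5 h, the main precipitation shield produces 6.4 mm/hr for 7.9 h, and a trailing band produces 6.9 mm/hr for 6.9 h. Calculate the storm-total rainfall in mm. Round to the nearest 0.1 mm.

Total = Σ Rᵢ Δtᵢ = 3.5 × 6.5 + 6.4 × 7.9 + 6.9 × 6.9
      = 22.75 + 50.56 + 47.61 = 120.9 mm.

total ≈ 120.9 mm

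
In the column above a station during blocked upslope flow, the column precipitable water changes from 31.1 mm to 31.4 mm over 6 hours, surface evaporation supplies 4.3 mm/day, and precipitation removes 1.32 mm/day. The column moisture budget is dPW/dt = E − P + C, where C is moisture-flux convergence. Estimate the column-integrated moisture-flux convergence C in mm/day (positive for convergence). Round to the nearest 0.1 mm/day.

C ≈ -1.8 mm/day

dPW/dt = (31.4 − 31.1) mm / (6/24 day) = +1.200 mm/day.
C = dPW/dt − E + P = (+1.200) − 4.3 + 1.32 = -1.8 mm/day.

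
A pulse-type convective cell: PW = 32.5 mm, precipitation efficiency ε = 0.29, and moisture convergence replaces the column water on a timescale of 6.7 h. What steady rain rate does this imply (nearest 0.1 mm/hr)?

R ≈ 1.4 mm/hr

Each overturning extracts ε × PW = 0.29 × 32.5 = 9.425 mm.
Rate = ε·PW / τ = 9.425 / 6.7 h = 1.4 mm/hr.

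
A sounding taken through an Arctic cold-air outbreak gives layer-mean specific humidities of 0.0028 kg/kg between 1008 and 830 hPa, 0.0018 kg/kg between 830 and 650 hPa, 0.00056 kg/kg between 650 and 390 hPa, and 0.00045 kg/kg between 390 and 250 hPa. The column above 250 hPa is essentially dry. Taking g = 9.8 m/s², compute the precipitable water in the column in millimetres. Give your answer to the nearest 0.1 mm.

Precipitable water is the column-integrated vapour mass per unit area: PW = (1/g) Σ q̄ Δp, with q in kg/kg and Δp in Pa (1 kg/m² of water = 1 mm).
Layer 1008–830 hPa: Δp = 178 hPa = 17800 Pa, q̄ = 0.0028 kg/kg → 0.0028 × 17800 / 9.8 = 5.09 mm
Layer 830–650 hPa: Δp = 180 hPa = 18000 Pa, q̄ = 0.0018 kg/kg → 0.0018 × 18000 / 9.8 = 3.31 mm
Layer 650–390 hPa: Δp = 260 hPa = 26000 Pa, q̄ = 0.00056 kg/kg → 0.00056 × 26000 / 9.8 = 1.49 mm
Layer 390–250 hPa: Δp = 140 hPa = 14000 Pa, q̄ = 0.00045 kg/kg → 0.00045 × 14000 / 9.8 = 0.64 mm
PW = 5.09 + 3.31 + 1.49 + 0.64 = 10.53 ≈ 10.5 mm.

PW ≈ 10.5 mm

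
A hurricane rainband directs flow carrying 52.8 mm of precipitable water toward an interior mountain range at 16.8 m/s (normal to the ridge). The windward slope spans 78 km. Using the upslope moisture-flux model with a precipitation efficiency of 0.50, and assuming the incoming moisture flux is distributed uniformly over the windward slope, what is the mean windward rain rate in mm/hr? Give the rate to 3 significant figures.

Incoming column moisture flux per unit ridge length: F = V × PW = 16.8 × 52.8 = 887.04 mm·m/s.
Spread over the 78 km slope with efficiency ε = 0.50: R = ε·F/W = 0.50 × 887.04 / 78000 m = 5.686e-03 mm/s.
R = 5.686e-03 × 3600 = 20.5 mm/hr.

R ≈ 20.5 mm/hr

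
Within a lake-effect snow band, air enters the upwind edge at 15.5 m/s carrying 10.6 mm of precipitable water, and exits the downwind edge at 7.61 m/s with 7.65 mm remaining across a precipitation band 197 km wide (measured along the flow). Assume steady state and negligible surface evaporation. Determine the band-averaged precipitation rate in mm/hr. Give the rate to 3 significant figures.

R ≈ 1.94 mm/hr

Column moisture flux per unit crosswind length is F = V × PW.
Inflow: F_in = 15.5 × 10.6 = 164.3 mm·m/s
Outflow: F_out = 7.61 × 7.65 = 58.2165 mm·m/s
Steady-state rate R = (F_in − F_out)/L = (164.3 − 58.2165) / 197000 m = 5.385e-04 mm/s.
R = 5.385e-04 × 3600 = 1.94 mm/hr.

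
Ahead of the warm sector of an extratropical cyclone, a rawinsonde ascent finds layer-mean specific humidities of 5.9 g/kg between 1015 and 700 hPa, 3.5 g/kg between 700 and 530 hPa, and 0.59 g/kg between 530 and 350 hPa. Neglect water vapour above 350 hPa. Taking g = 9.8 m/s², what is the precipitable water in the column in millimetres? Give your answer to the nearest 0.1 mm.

PW ≈ 26.1 mm

Precipitable water is the column-integrated vapour mass per unit area: PW = (1/g) Σ q̄ Δp, with q in kg/kg and Δp in Pa (1 kg/m² of water = 1 mm).
Layer 1015–700 hPa: Δp = 315 hPa = 31500 Pa, q̄ = 0.0059 kg/kg → 0.0059 × 31500 / 9.8 = 18.96 mm
Layer 700–530 hPa: Δp = 170 hPa = 17000 Pa, q̄ = 0.0035 kg/kg → 0.0035 × 17000 / 9.8 = 6.07 mm
Layer 530–350 hPa: Δp = 180 hPa = 18000 Pa, q̄ = 0.00059 kg/kg → 0.00059 × 18000 / 9.8 = 1.08 mm
PW = 18.96 + 6.07 + 1.08 = 26.11 ≈ 26.1 mm.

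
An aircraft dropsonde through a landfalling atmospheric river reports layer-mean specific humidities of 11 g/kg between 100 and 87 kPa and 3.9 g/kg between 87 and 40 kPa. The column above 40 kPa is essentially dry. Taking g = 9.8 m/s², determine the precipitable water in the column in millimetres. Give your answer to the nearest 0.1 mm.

Precipitable water is the column-integrated vapour mass per unit area: PW = (1/g) Σ q̄ Δp, with q in kg/kg and Δp in Pa (1 kg/m² of water = 1 mm).
Layer 100–87 kPa: Δp = 130 hPa = 13000 Pa, q̄ = 0.011 kg/kg → 0.011 × 13000 / 9.8 = 14.59 mm
Layer 87–40 kPa: Δp = 470 hPa = 47000 Pa, q̄ = 0.0039 kg/kg → 0.0039 × 47000 / 9.8 = 18.70 mm
PW = 14.59 + 18.70 = 33.29 ≈ 33.3 mm.

PW ≈ 33.3 mm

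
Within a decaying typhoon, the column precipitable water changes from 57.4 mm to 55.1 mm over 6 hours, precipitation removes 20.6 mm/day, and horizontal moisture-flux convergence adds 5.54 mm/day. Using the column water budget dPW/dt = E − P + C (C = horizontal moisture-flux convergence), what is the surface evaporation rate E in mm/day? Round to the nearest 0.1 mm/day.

dPW/dt = (55.1 − 57.4) mm / (6/24 day) = -9.200 mm/day.
E = dPW/dt + P − C = (-9.200) + 20.6 − (5.54) = 5.9 mm/day.

E ≈ 5.9 mm/day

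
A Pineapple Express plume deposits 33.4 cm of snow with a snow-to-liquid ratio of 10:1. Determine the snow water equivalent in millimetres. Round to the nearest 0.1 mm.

SWE = snow depth / ratio = 33.4 cm / 10 = 3.340 cm = 33.4 mm.

SWE ≈ 33.4 mm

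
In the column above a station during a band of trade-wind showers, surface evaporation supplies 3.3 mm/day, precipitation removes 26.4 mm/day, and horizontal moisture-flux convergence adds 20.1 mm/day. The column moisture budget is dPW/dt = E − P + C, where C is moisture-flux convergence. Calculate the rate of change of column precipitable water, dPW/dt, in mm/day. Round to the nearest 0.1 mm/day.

dPW/dt ≈ -3.0 mm/day

dPW/dt = E − P + C = 3.3 − 26.4 + (20.1) = -3.0 mm/day.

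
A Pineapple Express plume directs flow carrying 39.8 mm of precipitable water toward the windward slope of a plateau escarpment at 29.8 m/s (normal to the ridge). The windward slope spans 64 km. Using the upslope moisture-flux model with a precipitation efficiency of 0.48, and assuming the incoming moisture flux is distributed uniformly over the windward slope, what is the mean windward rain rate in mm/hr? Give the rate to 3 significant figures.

Incoming column moisture flux per unit ridge length: F = V × PW = 29.8 × 39.8 = 1186.04 mm·m/s.
Spread over the 64 km slope with efficiency ε = 0.48: R = ε·F/W = 0.48 × 1186.04 / 64000 m = 8.895e-03 mm/s.
R = 8.895e-03 × 3600 = 32.0 mm/hr.

R ≈ 32.0 mm/hr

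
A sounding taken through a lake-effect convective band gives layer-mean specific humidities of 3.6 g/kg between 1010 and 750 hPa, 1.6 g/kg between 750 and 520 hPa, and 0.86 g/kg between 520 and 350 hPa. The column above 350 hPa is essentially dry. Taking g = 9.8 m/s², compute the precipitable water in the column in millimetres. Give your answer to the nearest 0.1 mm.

Precipitable water is the column-integrated vapour mass per unit area: PW = (1/g) Σ q̄ Δp, with q in kg/kg and Δp in Pa (1 kg/m² of water = 1 mm).
Layer 1010–750 hPa: Δp = 260 hPa = 26000 Pa, q̄ = 0.0036 kg/kg → 0.0036 × 26000 / 9.8 = 9.55 mm
Layer 750–520 hPa: Δp = 230 hPa = 23000 Pa, q̄ = 0.0016 kg/kg → 0.0016 × 23000 / 9.8 = 3.76 mm
Layer 520–350 hPa: Δp = 170 hPa = 17000 Pa, q̄ = 0.00086 kg/kg → 0.00086 × 17000 / 9.8 = 1.49 mm
PW = 9.55 + 3.76 + 1.49 = 14.80 ≈ 14.8 mm.

PW ≈ 14.8 mm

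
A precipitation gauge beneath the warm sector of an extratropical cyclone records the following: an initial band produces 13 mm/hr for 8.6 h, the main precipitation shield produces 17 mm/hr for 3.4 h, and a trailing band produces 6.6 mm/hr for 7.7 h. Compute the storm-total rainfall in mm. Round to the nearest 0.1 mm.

Total = Σ Rᵢ Δtᵢ = 13 × 8.6 + 17 × 3.4 + 6.6 × 7.7
      = 111.8 + 57.8 + 50.82 = 220.4 mm.

total ≈ 220.4 mm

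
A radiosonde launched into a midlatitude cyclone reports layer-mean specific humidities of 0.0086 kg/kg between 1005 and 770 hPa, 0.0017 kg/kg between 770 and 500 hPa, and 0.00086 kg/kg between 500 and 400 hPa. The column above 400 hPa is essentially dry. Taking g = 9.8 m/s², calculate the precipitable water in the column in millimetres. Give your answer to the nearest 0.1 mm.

Precipitable water is the column-integrated vapour mass per unit area: PW = (1/g) Σ q̄ Δp, with q in kg/kg and Δp in Pa (1 kg/m² of water = 1 mm).
Layer 1005–770 hPa: Δp = 235 hPa = 23500 Pa, q̄ = 0.0086 kg/kg → 0.0086 × 23500 / 9.8 = 20.62 mm
Layer 770–500 hPa: Δp = 270 hPa = 27000 Pa, q̄ = 0.0017 kg/kg → 0.0017 × 27000 / 9.8 = 4.68 mm
Layer 500–400 hPa: Δp = 100 hPa = 10000 Pa, q̄ = 0.00086 kg/kg → 0.00086 × 10000 / 9.8 = 0.88 mm
PW = 20.62 + 4.68 + 0.88 = 26.18 ≈ 26.2 mm.

PW ≈ 26.2 mm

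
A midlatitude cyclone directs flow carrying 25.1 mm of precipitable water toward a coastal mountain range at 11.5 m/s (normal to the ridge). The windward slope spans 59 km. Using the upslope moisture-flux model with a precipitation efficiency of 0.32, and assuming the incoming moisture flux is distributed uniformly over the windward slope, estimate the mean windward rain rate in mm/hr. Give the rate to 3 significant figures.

R ≈ 5.64 mm/hr

Incoming column moisture flux per unit ridge length: F = V × PW = 11.5 × 25.1 = 288.65 mm·m/s.
Spread over the 59 km slope with efficiency ε = 0.32: R = ε·F/W = 0.32 × 288.65 / 59000 m = 1.566e-03 mm/s.
R = 1.566e-03 × 3600 = 5.64 mm/hr.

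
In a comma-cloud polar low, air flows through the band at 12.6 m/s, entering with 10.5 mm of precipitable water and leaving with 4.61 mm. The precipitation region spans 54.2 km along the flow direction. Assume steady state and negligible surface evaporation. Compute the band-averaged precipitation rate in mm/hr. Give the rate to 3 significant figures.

R ≈ 4.93 mm/hr

Column moisture flux per unit crosswind length is F = V × PW.
Inflow: F_in = 12.6 × 10.5 = 132.3 mm·m/s
Outflow: F_out = 12.6 × 4.61 = 58.086 mm·m/s
Steady-state rate R = (F_in − F_out)/L = (132.3 − 58.086) / 54200 m = 1.369e-03 mm/s.
R = 1.369e-03 × 3600 = 4.93 mm/hr.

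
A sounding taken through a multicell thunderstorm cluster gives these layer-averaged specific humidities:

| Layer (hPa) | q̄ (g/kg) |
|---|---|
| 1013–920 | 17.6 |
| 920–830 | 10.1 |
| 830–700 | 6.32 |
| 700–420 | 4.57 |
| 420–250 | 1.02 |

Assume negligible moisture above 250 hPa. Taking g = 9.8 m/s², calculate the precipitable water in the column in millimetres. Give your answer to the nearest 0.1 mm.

Precipitable water is the column-integrated vapour mass per unit area: PW = (1/g) Σ q̄ Δp, with q in kg/kg and Δp in Pa (1 kg/m² of water = 1 mm).
Layer 1013–920 hPa: Δp = 93 hPa = 9300 Pa, q̄ = 0.0176 kg/kg → 0.0176 × 9300 / 9.8 = 16.70 mm
Layer 920–830 hPa: Δp = 90 hPa = 9000 Pa, q̄ = 0.0101 kg/kg → 0.0101 × 9000 / 9.8 = 9.28 mm
Layer 830–700 hPa: Δp = 130 hPa = 13000 Pa, q̄ = 0.00632 kg/kg → 0.00632 × 13000 / 9.8 = 8.38 mm
Layer 700–420 hPa: Δp = 280 hPa = 28000 Pa, q̄ = 0.00457 kg/kg → 0.00457 × 28000 / 9.8 = 13.06 mm
Layer 420–250 hPa: Δp = 170 hPa = 17000 Pa, q̄ = 0.00102 kg/kg → 0.00102 × 17000 / 9.8 = 1.77 mm
PW = 16.70 + 9.28 + 8.38 + 13.06 + 1.77 = 49.19 ≈ 49.2 mm.

PW ≈ 49.2 mm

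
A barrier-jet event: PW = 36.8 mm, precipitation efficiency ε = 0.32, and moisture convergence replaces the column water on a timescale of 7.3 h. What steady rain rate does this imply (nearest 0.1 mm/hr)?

Each overturning extracts ε × PW = 0.32 × 36.8 = 11.776 mm.
Rate = ε·PW / τ = 11.776 / 7.3 h = 1.6 mm/hr.

R ≈ 1.6 mm/hr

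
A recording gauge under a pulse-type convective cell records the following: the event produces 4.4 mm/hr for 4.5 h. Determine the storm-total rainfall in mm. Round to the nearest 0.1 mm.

Total = Σ Rᵢ Δtᵢ = 4.4 × 4.5
      = 19.8 = 19.8 mm.

total ≈ 19.8 mm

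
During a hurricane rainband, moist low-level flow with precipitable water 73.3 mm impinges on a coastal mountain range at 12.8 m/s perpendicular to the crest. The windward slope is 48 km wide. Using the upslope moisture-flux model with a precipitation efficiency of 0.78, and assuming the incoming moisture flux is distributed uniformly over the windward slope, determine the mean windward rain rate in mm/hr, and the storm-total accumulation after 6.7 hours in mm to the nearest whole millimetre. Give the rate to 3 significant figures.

Incoming column moisture flux per unit ridge length: F = V × PW = 12.8 × 73.3 = 938.24 mm·m/s.
Spread over the 48 km slope with efficiency ε = 0.78: R = ε·F/W = 0.78 × 938.24 / 48000 m = 1.525e-02 mm/s.
R = 1.525e-02 × 3600 = 54.9 mm/hr.
Over 6.7 h: total = 54.9 × 6.7 = 367.83 ≈ 368 mm.

R ≈ 54.9 mm/hr; total ≈ 368 mm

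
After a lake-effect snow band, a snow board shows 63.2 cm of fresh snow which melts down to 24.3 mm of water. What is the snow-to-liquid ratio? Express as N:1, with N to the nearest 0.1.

Ratio = snow depth / SWE = 632 mm / 24.3 mm = 26.0, i.e. 26.0:1.

ratio ≈ 26.0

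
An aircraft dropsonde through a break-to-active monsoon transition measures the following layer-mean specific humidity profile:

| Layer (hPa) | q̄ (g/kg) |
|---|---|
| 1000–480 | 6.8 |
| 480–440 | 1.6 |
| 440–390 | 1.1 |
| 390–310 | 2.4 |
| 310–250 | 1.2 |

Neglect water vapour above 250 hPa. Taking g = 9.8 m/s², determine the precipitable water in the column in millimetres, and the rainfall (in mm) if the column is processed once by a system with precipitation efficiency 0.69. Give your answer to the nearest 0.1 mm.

PW ≈ 40.0 mm; rainfall ≈ 27.6 mm

Precipitable water is the column-integrated vapour mass per unit area: PW = (1/g) Σ q̄ Δp, with q in kg/kg and Δp in Pa (1 kg/m² of water = 1 mm).
Layer 1000–480 hPa: Δp = 520 hPa = 52000 Pa, q̄ = 0.0068 kg/kg → 0.0068 × 52000 / 9.8 = 36.08 mm
Layer 480–440 hPa: Δp = 40 hPa = 4000 Pa, q̄ = 0.0016 kg/kg → 0.0016 × 4000 / 9.8 = 0.65 mm
Layer 440–390 hPa: Δp = 50 hPa = 5000 Pa, q̄ = 0.0011 kg/kg → 0.0011 × 5000 / 9.8 = 0.56 mm
Layer 390–310 hPa: Δp = 80 hPa = 8000 Pa, q̄ = 0.0024 kg/kg → 0.0024 × 8000 / 9.8 = 1.96 mm
Layer 310–250 hPa: Δp = 60 hPa = 6000 Pa, q̄ = 0.0012 kg/kg → 0.0012 × 6000 / 9.8 = 0.73 mm
PW = 36.08 + 0.65 + 0.56 + 1.96 + 0.73 = 39.98 ≈ 40.0 mm.
Rainfall = ε × PW = 0.69 × 40.0 = 27.6 mm.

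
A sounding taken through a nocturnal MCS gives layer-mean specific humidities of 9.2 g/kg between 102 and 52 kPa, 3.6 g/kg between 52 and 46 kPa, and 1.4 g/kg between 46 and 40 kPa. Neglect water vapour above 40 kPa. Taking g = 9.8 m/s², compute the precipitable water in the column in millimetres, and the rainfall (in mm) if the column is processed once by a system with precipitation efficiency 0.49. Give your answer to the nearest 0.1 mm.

PW ≈ 50.0 mm; rainfall ≈ 24.5 mm

Precipitable water is the column-integrated vapour mass per unit area: PW = (1/g) Σ q̄ Δp, with q in kg/kg and Δp in Pa (1 kg/m² of water = 1 mm).
Layer 102–52 kPa: Δp = 500 hPa = 50000 Pa, q̄ = 0.0092 kg/kg → 0.0092 × 50000 / 9.8 = 46.94 mm
Layer 52–46 kPa: Δp = 60 hPa = 6000 Pa, q̄ = 0.0036 kg/kg → 0.0036 × 6000 / 9.8 = 2.20 mm
Layer 46–40 kPa: Δp = 60 hPa = 6000 Pa, q̄ = 0.0014 kg/kg → 0.0014 × 6000 / 9.8 = 0.86 mm
PW = 46.94 + 2.20 + 0.86 = 50.00 ≈ 50.0 mm.
Rainfall = ε × PW = 0.49 × 50.0 = 24.5 mm.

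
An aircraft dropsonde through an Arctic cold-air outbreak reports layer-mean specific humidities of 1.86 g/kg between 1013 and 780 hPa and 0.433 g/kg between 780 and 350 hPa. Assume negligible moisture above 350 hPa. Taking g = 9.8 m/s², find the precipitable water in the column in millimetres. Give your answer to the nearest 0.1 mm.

PW ≈ 6.3 mm

Precipitable water is the column-integrated vapour mass per unit area: PW = (1/g) Σ q̄ Δp, with q in kg/kg and Δp in Pa (1 kg/m² of water = 1 mm).
Layer 1013–780 hPa: Δp = 233 hPa = 23300 Pa, q̄ = 0.00186 kg/kg → 0.00186 × 23300 / 9.8 = 4.42 mm
Layer 780–350 hPa: Δp = 430 hPa = 43000 Pa, q̄ = 0.000433 kg/kg → 0.000433 × 43000 / 9.8 = 1.90 mm
PW = 4.42 + 1.90 = 6.32 ≈ 6.3 mm.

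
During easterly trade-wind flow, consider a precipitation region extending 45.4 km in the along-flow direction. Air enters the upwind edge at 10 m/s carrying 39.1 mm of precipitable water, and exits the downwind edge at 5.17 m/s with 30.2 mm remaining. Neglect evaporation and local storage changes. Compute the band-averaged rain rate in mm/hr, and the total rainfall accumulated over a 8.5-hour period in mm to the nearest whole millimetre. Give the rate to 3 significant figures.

Column moisture flux per unit crosswind length is F = V × PW.
Inflow: F_in = 10 × 39.1 = 391 mm·m/s
Outflow: F_out = 5.17 × 30.2 = 156.134 mm·m/s
Steady-state rate R = (F_in − F_out)/L = (391 − 156.134) / 45400 m = 5.173e-03 mm/s.
R = 5.173e-03 × 3600 = 18.6 mm/hr.
Over 8.5 h: total = 18.6 × 8.5 = 158.1 ≈ 158 mm.

R ≈ 18.6 mm/hr; total ≈ 158 mm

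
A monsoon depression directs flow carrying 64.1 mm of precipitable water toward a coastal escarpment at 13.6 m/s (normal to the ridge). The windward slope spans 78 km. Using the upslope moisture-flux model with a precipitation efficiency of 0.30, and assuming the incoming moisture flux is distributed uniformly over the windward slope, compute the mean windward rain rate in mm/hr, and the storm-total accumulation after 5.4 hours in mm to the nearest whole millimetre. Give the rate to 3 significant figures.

Incoming column moisture flux per unit ridge length: F = V × PW = 13.6 × 64.1 = 871.76 mm·m/s.
Spread over the 78 km slope with efficiency ε = 0.30: R = ε·F/W = 0.30 × 871.76 / 78000 m = 3.353e-03 mm/s.
R = 3.353e-03 × 3600 = 12.1 mm/hr.
Over 5.4 h: total = 12.1 × 5.4 = 65.34 ≈ 65 mm.

R ≈ 12.1 mm/hr; total ≈ 65 mm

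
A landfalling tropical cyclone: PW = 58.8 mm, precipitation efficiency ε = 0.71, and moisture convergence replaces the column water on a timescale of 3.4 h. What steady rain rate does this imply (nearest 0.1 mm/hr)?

R ≈ 12.3 mm/hr

Each overturning extracts ε × PW = 0.71 × 58.8 = 41.748 mm.
Rate = ε·PW / τ = 41.748 / 3.4 h = 12.3 mm/hr.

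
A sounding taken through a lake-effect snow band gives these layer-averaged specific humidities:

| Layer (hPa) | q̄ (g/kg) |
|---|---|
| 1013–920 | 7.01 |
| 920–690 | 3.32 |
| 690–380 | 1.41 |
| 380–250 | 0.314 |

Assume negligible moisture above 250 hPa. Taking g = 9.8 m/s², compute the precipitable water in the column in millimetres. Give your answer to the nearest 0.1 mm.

PW ≈ 19.3 mm

Precipitable water is the column-integrated vapour mass per unit area: PW = (1/g) Σ q̄ Δp, with q in kg/kg and Δp in Pa (1 kg/m² of water = 1 mm).
Layer 1013–920 hPa: Δp = 93 hPa = 9300 Pa, q̄ = 0.00701 kg/kg → 0.00701 × 9300 / 9.8 = 6.65 mm
Layer 920–690 hPa: Δp = 230 hPa = 23000 Pa, q̄ = 0.00332 kg/kg → 0.00332 × 23000 / 9.8 = 7.79 mm
Layer 690–380 hPa: Δp = 310 hPa = 31000 Pa, q̄ = 0.00141 kg/kg → 0.00141 × 31000 / 9.8 = 4.46 mm
Layer 380–250 hPa: Δp = 130 hPa = 13000 Pa, q̄ = 0.000314 kg/kg → 0.000314 × 13000 / 9.8 = 0.42 mm
PW = 6.65 + 7.79 + 4.46 + 0.42 = 19.32 ≈ 19.3 mm.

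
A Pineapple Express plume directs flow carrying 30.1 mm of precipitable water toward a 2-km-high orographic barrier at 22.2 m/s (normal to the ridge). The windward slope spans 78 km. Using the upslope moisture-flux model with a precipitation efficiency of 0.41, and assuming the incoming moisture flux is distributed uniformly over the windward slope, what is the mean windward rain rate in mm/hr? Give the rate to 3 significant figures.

Incoming column moisture flux per unit ridge length: F = V × PW = 22.2 × 30.1 = 668.22 mm·m/s.
Spread over the 78 km slope with efficiency ε = 0.41: R = ε·F/W = 0.41 × 668.22 / 78000 m = 3.512e-03 mm/s.
R = 3.512e-03 × 3600 = 12.6 mm/hr.

R ≈ 12.6 mm/hr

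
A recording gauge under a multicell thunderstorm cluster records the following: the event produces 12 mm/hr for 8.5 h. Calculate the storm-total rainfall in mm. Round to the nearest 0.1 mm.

Total = Σ Rᵢ Δtᵢ = 12 × 8.5
      = 102 = 102.0 mm.

total ≈ 102.0 mm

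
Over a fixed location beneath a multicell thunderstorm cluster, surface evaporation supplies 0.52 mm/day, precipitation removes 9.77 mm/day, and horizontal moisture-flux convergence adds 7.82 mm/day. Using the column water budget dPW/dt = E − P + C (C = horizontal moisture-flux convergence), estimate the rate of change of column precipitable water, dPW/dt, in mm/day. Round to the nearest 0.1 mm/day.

dPW/dt = E − P + C = 0.52 − 9.77 + (7.82) = -1.4 mm/day.

dPW/dt ≈ -1.4 mm/day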